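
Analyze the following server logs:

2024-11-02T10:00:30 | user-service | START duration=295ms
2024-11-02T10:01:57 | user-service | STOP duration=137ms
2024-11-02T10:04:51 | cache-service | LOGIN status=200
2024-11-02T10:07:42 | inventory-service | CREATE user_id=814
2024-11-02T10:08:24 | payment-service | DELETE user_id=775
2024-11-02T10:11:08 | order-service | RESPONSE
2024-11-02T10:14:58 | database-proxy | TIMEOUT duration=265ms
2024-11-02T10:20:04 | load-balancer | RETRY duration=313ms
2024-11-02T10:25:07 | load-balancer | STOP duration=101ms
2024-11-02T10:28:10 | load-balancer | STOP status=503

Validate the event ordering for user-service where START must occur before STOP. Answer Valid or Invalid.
Valid

To validate ordering:

1. Required order: START → STOP
2. Rule: START must occur before STOP
3. Check actual order of events for user-service
4. Result: Valid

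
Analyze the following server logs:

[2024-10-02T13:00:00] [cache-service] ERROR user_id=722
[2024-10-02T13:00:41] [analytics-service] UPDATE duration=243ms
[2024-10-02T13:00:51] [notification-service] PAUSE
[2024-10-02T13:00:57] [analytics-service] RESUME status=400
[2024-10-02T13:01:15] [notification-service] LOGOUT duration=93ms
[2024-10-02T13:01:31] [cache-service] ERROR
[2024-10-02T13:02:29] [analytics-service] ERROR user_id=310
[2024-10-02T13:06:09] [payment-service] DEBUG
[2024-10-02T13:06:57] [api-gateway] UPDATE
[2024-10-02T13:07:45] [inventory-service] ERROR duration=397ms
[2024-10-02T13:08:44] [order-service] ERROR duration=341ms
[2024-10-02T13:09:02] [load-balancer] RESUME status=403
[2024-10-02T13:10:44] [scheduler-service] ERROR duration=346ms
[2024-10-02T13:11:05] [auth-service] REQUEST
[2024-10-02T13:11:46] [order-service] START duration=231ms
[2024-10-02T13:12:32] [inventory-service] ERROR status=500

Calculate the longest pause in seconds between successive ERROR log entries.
316

To find the longest gap:

1. Extract all ERROR events in chronological order
2. Calculate time differences between consecutive events
3. Find the maximum difference
4. Longest gap: 316 seconds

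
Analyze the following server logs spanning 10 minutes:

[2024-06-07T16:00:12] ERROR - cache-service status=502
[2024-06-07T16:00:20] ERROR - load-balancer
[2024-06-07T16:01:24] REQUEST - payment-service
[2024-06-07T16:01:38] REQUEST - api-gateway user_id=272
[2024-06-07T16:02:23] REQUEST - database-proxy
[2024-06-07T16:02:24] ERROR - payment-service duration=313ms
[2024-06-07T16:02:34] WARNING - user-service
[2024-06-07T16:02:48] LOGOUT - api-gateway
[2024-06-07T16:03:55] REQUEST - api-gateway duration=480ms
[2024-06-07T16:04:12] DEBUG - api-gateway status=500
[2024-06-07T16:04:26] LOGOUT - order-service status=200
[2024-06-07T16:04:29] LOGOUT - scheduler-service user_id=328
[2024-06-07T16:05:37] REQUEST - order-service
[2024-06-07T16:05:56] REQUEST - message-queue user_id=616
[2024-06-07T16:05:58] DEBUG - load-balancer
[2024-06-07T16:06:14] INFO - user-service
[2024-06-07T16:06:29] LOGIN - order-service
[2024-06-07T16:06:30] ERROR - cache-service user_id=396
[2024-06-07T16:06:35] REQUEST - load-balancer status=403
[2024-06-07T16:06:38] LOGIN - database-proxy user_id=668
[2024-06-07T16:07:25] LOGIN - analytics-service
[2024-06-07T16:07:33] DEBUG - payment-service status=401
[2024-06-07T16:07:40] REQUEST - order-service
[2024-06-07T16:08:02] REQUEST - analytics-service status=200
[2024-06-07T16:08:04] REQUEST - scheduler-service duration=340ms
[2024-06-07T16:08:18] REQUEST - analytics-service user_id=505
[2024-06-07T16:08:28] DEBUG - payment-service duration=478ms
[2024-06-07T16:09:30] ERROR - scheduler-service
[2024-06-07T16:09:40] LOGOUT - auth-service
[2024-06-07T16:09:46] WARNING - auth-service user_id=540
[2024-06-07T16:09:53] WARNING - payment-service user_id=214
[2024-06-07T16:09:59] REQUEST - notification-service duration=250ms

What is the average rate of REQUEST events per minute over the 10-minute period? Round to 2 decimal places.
1.2

To calculate the rate:

1. Count total REQUEST events: 12
2. Total time period: 10 minutes
3. Rate = 12 / 10 = 1.2 events per minute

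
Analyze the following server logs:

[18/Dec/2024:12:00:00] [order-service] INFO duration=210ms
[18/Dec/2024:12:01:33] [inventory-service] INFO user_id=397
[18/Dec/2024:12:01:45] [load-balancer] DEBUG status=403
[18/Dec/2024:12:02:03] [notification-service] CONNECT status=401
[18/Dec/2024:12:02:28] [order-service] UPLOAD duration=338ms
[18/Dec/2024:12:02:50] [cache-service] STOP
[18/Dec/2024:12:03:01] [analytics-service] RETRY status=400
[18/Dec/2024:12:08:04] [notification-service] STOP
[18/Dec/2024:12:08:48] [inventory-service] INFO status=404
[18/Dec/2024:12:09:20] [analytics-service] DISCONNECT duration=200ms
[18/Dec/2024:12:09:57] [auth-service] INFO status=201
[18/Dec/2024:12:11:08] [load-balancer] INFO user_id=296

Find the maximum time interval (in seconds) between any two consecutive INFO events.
435

To find the longest gap:

1. Extract all INFO events in chronological order
2. Calculate time differences between consecutive events
3. Find the maximum difference
4. Longest gap: 435 seconds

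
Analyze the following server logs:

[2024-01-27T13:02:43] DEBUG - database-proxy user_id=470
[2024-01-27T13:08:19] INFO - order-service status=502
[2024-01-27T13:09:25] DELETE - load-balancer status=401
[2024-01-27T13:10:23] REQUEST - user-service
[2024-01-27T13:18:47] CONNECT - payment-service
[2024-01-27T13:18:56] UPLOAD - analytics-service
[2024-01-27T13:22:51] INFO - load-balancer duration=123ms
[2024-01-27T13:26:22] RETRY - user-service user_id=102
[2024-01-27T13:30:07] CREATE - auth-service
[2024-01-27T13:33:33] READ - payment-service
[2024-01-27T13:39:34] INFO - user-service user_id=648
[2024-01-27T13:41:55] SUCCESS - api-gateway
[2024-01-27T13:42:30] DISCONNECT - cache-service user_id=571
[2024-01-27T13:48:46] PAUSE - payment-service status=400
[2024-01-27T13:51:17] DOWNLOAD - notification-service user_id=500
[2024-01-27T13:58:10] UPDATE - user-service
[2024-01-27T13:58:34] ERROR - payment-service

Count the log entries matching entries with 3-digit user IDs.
5

To find matching entries:

1. Pattern to match: entries with 3-digit user IDs
2. Scan each log entry for the pattern
3. Count matches: 5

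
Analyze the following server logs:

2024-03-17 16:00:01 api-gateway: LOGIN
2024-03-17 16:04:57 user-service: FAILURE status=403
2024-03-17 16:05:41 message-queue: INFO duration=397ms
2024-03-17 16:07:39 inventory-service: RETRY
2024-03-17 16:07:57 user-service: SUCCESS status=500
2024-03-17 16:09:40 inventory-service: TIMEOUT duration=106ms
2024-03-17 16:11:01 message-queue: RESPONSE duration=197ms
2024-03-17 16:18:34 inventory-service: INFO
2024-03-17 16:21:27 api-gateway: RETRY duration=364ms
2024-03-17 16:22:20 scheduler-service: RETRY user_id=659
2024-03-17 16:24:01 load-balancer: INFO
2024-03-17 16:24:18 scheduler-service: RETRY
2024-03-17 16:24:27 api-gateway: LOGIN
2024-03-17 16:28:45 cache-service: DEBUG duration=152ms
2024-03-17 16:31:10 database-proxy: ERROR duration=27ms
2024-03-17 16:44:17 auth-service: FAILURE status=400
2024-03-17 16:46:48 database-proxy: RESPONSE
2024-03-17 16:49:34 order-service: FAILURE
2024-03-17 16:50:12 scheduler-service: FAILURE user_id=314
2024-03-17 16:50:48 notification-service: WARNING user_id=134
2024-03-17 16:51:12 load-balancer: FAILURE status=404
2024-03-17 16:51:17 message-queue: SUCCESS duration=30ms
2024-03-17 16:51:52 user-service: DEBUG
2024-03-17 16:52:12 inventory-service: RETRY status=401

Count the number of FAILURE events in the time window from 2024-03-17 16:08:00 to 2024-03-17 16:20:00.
0

To count events in the time window:

1. Window boundaries: 2024-03-17 16:08:00 to 2024-03-17 16:20:00
2. Filter for FAILURE events within this window
3. Count matching events: 0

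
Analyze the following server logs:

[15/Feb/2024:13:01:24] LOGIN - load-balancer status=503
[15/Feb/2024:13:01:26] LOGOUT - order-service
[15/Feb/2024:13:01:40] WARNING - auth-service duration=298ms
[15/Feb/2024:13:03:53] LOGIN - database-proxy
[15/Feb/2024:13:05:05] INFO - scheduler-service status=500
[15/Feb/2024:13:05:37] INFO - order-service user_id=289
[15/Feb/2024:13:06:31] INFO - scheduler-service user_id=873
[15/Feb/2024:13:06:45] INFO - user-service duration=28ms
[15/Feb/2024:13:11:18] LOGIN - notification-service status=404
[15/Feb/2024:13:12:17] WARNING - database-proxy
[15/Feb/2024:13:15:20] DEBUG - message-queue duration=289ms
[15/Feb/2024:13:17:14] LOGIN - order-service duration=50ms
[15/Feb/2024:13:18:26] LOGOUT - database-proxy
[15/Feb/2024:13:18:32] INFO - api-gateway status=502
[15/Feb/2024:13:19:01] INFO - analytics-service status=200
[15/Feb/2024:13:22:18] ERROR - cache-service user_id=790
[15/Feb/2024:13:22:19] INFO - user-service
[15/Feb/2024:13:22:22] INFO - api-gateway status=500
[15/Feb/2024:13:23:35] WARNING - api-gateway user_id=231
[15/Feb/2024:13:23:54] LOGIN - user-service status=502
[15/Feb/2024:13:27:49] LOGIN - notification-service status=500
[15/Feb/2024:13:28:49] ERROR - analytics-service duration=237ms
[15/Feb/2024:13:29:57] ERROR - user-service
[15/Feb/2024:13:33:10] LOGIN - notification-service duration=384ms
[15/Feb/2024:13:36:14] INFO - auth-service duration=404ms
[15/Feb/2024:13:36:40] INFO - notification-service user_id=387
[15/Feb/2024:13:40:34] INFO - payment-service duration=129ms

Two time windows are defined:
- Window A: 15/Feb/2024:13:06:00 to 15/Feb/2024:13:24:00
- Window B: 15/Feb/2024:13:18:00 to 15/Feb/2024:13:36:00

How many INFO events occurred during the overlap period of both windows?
4

To find overlap events:

1. Window A: 15/Feb/2024:13:06:00 to 15/Feb/2024:13:24:00
2. Window B: 15/Feb/2024:13:18:00 to 15/Feb/2024:13:36:00
3. Overlap period: 15/Feb/2024:13:18:00 to 15/Feb/2024:13:24:00
4. Count INFO events in overlap: 4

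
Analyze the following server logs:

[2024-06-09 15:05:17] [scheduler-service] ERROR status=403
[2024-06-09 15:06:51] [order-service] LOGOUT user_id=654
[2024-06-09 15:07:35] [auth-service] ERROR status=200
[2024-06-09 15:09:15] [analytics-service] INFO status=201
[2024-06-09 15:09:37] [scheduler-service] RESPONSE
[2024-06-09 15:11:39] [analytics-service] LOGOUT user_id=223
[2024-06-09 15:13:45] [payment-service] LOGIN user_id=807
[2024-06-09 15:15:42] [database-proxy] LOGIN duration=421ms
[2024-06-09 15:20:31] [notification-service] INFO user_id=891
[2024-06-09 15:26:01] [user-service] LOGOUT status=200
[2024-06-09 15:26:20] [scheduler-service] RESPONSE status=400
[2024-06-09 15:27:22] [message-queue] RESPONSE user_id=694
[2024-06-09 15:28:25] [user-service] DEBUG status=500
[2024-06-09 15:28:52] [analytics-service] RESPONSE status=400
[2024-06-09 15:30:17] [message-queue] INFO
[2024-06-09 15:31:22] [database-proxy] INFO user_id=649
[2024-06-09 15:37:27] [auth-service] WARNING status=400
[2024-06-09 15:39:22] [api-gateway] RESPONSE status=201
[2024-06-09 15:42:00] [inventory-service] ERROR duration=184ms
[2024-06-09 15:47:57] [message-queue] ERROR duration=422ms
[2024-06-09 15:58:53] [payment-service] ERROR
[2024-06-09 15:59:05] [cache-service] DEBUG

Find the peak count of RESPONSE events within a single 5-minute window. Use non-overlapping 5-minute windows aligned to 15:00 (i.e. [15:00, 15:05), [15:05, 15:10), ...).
3

To find the burst window:

1. Divide the log period into non-overlapping 5-minute windows starting at 15:00
2. Count RESPONSE events in each window
3. Find the window with maximum count
4. Maximum events in a window: 3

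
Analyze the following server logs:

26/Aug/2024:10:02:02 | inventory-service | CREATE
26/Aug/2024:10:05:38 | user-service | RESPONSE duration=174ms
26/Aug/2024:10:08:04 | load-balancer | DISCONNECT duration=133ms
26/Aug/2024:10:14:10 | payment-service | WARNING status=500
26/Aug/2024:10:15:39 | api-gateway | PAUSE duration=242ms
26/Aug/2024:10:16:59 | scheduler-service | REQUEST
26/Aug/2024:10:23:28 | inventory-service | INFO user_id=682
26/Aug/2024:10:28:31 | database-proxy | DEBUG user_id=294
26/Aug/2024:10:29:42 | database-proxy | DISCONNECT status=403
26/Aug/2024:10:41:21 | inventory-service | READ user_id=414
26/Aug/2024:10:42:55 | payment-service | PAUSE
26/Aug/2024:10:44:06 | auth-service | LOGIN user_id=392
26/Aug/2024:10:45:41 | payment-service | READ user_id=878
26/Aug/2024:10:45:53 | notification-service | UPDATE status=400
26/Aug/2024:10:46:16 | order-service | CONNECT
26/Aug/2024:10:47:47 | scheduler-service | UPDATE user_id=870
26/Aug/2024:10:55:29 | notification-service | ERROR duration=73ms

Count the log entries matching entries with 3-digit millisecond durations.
3

To find matching entries:

1. Pattern to match: entries with 3-digit millisecond durations
2. Scan each log entry for the pattern
3. Count matches: 3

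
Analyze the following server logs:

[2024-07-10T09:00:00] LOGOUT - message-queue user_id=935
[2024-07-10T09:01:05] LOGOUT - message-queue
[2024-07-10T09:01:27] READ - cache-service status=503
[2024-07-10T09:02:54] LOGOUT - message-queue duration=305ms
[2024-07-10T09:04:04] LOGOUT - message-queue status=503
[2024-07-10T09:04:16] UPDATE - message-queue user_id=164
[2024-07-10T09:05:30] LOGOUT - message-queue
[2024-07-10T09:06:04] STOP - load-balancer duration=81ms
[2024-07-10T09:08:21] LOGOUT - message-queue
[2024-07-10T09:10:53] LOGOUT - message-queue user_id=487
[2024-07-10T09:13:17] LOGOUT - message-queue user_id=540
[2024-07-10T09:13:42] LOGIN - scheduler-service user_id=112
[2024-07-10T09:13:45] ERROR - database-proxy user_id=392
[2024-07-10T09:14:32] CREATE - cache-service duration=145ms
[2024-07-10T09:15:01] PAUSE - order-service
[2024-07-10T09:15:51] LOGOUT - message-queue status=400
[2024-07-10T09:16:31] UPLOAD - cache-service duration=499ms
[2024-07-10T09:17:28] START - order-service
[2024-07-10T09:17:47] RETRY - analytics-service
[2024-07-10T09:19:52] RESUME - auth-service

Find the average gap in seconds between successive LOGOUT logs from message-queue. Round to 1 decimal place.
118.9

To calculate average interval:

1. Find all LOGOUT events for message-queue in order
2. Calculate time gaps between consecutive events
3. Compute mean of gaps: 951 / 8 = 118.9 seconds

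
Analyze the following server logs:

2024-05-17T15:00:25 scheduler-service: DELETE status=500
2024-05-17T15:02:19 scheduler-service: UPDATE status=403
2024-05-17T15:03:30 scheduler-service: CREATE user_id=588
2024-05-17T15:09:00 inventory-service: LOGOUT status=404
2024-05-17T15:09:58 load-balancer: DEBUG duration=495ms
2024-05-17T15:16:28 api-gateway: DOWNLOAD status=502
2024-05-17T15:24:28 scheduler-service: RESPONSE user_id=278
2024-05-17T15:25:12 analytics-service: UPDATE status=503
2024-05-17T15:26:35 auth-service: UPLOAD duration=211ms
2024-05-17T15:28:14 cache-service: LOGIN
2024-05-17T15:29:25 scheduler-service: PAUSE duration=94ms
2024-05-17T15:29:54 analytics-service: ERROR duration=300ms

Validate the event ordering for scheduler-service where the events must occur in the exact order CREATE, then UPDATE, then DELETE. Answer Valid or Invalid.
Invalid

To validate ordering:

1. Required order: CREATE → UPDATE → DELETE
2. Rule: the events must occur in the exact order CREATE, then UPDATE, then DELETE
3. Check actual order of events for scheduler-service
4. Result: Invalid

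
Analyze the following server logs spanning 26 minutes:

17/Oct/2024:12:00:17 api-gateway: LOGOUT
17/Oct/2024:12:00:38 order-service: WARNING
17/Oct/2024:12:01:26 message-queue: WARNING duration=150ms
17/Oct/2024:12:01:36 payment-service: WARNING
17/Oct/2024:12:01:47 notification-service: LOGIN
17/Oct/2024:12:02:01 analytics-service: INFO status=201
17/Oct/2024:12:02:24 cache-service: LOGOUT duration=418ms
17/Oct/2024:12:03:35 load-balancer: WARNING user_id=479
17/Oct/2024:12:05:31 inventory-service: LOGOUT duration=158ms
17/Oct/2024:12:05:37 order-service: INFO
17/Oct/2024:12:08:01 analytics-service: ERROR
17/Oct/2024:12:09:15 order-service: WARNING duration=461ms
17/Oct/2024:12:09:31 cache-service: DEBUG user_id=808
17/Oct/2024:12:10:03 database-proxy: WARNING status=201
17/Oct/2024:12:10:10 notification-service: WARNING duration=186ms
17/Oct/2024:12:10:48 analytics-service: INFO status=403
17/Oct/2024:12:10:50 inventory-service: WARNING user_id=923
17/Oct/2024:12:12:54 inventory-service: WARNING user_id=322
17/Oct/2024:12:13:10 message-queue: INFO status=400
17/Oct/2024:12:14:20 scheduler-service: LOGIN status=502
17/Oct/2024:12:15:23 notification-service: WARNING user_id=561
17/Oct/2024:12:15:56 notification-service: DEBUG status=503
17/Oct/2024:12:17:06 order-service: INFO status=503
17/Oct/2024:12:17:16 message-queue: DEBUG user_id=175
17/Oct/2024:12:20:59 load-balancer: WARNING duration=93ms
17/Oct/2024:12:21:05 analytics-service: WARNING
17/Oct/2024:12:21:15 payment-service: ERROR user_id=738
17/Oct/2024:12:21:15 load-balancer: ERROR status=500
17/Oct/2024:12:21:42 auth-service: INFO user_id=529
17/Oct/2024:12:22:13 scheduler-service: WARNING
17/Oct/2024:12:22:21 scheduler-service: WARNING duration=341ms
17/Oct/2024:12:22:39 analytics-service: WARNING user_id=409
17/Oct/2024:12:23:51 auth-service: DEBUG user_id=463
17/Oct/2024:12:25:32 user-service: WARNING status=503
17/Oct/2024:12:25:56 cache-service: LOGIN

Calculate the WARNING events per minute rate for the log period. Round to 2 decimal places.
0.62

To calculate the rate:

1. Count total WARNING events: 16
2. Total time period: 26 minutes
3. Rate = 16 / 26 = 0.62 events per minute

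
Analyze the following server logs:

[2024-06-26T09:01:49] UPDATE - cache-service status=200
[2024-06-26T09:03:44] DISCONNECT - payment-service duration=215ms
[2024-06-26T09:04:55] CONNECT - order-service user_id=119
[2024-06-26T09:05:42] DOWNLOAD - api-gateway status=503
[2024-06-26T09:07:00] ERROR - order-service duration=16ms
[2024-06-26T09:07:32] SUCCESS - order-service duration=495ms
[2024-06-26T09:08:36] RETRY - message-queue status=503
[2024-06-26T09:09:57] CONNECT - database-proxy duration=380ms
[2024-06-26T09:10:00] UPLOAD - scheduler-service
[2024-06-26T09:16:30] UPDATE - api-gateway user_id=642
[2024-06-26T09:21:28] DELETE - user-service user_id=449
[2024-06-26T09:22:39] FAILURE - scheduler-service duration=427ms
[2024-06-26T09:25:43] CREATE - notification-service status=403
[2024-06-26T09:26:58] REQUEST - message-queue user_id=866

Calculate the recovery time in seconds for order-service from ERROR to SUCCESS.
32

To calculate recovery time:

1. Find ERROR event for order-service: 2024-06-26T09:07:00
2. Find next SUCCESS event for order-service: 2024-06-26T09:07:32
3. Recovery time: 2024-06-26T09:07:32 - 2024-06-26T09:07:00 = 32 seconds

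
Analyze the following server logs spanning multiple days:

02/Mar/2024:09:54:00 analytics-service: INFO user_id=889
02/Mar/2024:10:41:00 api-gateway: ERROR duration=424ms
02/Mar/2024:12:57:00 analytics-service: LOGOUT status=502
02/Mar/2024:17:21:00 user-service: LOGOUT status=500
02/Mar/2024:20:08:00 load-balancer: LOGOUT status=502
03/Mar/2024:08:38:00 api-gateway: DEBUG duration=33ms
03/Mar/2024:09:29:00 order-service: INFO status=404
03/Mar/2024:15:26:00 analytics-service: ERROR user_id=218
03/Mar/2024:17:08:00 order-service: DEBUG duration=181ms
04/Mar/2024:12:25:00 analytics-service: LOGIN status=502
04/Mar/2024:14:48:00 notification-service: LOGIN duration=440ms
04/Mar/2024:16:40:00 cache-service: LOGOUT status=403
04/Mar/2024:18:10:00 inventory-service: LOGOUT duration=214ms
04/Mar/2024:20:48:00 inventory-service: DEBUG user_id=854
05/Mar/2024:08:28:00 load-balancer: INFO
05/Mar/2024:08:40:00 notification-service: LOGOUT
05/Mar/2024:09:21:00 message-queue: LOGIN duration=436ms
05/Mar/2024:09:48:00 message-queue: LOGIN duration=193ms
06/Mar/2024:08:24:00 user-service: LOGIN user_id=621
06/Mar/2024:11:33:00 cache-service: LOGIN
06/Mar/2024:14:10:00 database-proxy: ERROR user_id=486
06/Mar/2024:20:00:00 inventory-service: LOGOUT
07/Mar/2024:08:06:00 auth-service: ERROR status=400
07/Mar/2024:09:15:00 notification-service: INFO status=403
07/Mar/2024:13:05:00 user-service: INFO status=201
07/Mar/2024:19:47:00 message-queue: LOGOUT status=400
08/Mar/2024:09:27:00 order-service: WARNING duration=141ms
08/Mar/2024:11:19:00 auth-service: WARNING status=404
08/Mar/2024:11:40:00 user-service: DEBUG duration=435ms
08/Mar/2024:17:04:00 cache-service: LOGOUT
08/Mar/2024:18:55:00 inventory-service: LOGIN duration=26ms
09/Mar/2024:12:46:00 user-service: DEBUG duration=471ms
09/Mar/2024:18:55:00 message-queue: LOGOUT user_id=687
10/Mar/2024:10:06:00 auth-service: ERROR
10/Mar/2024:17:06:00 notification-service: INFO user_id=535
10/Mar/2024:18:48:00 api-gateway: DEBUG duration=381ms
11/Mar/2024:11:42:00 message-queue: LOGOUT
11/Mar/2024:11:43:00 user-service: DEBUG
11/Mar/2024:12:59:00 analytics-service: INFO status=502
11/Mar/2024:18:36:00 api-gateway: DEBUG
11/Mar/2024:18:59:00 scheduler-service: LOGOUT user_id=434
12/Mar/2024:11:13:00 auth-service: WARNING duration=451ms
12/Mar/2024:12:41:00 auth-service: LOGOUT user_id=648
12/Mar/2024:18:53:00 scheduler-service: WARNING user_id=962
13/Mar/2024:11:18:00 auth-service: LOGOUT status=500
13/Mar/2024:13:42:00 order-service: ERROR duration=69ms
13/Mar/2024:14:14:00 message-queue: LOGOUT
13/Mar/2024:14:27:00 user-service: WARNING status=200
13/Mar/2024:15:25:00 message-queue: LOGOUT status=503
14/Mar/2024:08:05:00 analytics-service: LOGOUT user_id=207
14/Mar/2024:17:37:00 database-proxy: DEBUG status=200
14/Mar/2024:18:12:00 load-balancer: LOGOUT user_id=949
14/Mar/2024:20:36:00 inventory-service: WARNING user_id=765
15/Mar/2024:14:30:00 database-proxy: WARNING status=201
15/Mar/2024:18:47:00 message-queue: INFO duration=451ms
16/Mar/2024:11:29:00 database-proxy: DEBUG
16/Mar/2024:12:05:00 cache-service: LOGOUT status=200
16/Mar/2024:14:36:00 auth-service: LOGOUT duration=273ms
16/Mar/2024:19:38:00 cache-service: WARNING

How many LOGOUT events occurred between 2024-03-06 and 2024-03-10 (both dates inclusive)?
4

To filter by date range:

1. Date range: 2024-03-06 through 2024-03-10, both dates inclusive
2. Filter for LOGOUT events whose date falls in this range
3. Count matching events: 4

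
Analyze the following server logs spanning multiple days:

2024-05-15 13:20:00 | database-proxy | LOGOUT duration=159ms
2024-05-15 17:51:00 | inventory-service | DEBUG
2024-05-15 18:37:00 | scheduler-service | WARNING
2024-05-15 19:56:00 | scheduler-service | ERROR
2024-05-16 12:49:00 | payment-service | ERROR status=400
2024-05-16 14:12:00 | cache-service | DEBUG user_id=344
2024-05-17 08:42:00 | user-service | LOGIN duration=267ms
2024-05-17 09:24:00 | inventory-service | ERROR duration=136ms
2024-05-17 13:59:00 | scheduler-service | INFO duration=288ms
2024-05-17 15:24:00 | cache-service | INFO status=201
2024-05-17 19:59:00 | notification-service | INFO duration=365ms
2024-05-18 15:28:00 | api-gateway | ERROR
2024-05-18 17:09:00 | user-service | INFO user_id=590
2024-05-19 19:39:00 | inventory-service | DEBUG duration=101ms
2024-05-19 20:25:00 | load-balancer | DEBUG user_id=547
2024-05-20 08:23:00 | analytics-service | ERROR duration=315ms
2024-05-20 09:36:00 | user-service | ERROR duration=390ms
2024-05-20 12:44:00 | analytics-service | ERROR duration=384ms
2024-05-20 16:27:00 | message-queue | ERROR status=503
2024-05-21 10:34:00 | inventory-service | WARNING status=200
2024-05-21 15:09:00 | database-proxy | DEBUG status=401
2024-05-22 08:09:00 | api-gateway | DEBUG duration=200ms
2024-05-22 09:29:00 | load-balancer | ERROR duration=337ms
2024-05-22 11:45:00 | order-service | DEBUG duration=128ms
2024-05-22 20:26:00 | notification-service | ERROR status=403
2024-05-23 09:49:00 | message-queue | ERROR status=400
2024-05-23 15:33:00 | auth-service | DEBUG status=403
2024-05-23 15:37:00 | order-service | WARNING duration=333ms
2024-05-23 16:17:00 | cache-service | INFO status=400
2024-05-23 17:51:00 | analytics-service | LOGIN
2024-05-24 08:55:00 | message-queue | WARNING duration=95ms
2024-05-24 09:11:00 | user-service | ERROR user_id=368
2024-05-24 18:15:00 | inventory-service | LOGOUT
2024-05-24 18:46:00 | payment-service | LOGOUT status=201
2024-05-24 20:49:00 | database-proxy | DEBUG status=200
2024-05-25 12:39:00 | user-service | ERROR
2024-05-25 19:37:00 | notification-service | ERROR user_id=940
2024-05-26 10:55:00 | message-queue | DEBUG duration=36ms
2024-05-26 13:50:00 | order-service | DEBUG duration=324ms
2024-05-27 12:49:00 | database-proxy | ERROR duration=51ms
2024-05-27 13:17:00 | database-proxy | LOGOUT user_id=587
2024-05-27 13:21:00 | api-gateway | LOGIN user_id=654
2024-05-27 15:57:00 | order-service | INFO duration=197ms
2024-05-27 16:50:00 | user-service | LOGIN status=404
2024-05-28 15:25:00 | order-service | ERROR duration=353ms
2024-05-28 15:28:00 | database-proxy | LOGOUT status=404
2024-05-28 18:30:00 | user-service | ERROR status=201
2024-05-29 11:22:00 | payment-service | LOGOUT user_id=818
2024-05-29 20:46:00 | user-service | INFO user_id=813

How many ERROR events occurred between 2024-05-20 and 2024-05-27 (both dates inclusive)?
11

To filter by date range:

1. Date range: 2024-05-20 through 2024-05-27, both dates inclusive
2. Filter for ERROR events whose date falls in this range
3. Count matching events: 11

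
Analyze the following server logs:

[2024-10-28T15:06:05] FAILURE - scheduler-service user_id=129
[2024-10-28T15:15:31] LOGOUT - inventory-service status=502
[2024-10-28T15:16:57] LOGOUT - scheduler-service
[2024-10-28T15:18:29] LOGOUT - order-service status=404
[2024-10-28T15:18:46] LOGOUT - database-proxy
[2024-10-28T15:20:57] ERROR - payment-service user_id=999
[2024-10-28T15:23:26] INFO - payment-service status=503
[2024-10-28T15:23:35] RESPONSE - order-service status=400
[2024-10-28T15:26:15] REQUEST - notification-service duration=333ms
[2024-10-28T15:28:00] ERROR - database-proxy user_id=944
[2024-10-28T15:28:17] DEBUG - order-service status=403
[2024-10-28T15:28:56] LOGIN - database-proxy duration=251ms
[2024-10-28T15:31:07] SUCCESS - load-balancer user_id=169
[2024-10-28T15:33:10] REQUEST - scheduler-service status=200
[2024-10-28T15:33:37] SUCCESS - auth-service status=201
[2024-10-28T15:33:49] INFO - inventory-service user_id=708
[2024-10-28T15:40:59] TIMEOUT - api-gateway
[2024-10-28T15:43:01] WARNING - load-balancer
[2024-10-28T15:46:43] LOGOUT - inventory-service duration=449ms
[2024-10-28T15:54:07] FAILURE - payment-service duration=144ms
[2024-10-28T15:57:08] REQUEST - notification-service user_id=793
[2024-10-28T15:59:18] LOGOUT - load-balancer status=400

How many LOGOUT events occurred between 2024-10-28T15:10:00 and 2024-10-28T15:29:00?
4

To count events in the time window:

1. Window boundaries: 2024-10-28T15:10:00 to 2024-10-28T15:29:00
2. Filter for LOGOUT events within this window
3. Count matching events: 4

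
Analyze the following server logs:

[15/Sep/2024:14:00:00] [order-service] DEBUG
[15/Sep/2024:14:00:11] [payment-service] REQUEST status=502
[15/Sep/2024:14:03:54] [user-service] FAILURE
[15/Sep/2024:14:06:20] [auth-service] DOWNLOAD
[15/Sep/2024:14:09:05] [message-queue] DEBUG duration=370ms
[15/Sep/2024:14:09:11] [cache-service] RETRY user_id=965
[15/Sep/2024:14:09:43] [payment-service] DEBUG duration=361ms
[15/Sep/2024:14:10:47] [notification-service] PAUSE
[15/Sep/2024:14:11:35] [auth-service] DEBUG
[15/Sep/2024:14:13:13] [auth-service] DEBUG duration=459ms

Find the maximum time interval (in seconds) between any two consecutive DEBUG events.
545

To find the longest gap:

1. Extract all DEBUG events in chronological order
2. Calculate time differences between consecutive events
3. Find the maximum difference
4. Longest gap: 545 seconds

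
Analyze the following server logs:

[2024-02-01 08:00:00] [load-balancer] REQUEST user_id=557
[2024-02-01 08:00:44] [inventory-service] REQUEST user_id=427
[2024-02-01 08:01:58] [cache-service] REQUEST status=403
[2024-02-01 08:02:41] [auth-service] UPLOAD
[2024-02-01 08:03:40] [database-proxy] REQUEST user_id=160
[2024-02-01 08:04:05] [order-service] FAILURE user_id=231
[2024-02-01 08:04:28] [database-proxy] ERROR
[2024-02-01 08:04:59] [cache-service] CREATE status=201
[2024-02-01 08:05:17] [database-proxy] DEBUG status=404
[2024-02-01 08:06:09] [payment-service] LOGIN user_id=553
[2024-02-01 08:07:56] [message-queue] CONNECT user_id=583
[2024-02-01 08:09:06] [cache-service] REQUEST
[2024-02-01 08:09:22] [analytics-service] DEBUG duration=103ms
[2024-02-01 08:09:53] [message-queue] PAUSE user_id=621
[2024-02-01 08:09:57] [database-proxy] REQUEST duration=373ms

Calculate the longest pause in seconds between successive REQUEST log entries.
326

To find the longest gap:

1. Extract all REQUEST events in chronological order
2. Calculate time differences between consecutive events
3. Find the maximum difference
4. Longest gap: 326 seconds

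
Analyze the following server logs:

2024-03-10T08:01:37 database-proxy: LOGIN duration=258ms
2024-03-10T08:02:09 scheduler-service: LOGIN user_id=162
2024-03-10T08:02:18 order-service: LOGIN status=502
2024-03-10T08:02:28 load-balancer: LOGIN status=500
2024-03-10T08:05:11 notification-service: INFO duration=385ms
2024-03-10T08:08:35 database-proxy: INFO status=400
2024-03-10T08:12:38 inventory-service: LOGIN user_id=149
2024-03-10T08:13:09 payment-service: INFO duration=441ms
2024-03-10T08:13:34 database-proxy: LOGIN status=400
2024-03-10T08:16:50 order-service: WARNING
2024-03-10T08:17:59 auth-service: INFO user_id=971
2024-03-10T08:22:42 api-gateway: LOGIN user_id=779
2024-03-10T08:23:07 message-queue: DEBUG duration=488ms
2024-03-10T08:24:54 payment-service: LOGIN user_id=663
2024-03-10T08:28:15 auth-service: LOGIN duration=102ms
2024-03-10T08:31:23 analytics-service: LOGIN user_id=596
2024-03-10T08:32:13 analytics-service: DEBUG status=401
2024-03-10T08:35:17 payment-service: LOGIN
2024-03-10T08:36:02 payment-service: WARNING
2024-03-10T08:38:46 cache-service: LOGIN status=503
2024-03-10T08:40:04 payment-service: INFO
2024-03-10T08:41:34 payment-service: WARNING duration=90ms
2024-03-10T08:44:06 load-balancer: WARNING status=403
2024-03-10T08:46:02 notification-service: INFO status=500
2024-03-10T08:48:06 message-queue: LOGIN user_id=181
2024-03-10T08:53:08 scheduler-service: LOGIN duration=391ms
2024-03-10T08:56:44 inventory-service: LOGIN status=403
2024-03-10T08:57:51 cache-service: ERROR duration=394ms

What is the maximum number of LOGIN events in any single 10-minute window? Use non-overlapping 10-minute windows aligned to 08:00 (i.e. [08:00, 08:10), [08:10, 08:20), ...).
4

To find the burst window:

1. Divide the log period into non-overlapping 10-minute windows starting at 08:00
2. Count LOGIN events in each window
3. Find the window with maximum count
4. Maximum events in a window: 4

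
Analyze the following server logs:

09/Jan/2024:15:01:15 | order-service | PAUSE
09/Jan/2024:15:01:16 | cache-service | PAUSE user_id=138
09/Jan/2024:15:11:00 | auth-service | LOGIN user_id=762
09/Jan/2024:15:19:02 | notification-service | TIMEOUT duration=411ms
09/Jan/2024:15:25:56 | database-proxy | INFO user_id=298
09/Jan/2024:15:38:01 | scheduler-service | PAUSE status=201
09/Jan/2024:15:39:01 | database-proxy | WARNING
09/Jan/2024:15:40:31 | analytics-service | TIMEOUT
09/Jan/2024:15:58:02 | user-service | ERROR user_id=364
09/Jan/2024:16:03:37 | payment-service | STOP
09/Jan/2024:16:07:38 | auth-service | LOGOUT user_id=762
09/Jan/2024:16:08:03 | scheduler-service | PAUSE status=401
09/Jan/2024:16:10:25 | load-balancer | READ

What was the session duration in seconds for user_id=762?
3398

To calculate session duration:

1. Find LOGIN event for user_id=762: 09/Jan/2024:15:11:00
2. Find LOGOUT event for user_id=762: 09/Jan/2024:16:07:38
3. Session duration: 09/Jan/2024:16:07:38 - 09/Jan/2024:15:11:00 = 3398 seconds (56 minutes)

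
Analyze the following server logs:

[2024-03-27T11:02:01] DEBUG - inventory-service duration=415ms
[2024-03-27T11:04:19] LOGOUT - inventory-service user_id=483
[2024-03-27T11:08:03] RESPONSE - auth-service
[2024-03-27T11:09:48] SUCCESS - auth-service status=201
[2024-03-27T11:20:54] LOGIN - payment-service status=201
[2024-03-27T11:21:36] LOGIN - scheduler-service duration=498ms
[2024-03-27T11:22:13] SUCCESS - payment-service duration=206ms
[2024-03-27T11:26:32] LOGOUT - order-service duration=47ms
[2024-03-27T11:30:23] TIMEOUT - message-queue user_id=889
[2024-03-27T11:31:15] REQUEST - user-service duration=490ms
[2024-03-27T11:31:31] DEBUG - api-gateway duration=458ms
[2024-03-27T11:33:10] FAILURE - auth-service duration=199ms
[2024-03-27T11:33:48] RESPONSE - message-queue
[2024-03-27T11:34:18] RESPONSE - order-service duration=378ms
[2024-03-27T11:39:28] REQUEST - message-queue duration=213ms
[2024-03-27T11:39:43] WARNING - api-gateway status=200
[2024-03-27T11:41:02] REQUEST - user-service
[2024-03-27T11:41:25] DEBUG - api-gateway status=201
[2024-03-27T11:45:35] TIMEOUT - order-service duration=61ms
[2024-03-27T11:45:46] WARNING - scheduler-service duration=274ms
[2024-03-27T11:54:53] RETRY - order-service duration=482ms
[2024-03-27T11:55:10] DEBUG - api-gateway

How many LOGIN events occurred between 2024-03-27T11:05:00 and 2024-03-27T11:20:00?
0

To count events in the time window:

1. Window boundaries: 2024-03-27T11:05:00 to 2024-03-27T11:20:00
2. Filter for LOGIN events within this window
3. Count matching events: 0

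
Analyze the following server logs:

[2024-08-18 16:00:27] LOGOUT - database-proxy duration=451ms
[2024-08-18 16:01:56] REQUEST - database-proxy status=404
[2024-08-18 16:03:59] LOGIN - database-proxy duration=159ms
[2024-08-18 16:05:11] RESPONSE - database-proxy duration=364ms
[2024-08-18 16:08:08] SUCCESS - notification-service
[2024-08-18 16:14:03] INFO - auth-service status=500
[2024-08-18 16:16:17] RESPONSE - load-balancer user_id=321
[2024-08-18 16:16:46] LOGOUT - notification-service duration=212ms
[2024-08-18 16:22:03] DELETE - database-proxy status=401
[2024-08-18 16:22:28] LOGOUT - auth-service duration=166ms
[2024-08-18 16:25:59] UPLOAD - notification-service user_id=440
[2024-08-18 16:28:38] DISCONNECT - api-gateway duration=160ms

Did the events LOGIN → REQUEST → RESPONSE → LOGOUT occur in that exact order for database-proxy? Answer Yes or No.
No

To verify sequence order:

1. Find all events in sequence LOGIN → REQUEST → RESPONSE → LOGOUT for database-proxy
2. Extract their timestamps
3. Check if timestamps are in ascending order
4. Result: No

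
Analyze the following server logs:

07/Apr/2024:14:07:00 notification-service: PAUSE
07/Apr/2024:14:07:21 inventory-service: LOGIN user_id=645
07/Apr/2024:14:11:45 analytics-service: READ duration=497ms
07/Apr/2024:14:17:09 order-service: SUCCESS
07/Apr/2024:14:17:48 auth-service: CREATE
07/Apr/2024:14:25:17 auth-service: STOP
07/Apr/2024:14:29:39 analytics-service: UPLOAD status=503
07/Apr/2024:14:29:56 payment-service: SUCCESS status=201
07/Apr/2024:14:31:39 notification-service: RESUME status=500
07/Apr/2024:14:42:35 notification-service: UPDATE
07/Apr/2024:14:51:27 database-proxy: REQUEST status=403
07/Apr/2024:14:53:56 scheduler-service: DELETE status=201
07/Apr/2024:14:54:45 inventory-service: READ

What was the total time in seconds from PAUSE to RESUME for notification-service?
1479

To calculate state duration:

1. Find PAUSE event for notification-service: 07/Apr/2024:14:07:00
2. Find RESUME event for notification-service: 07/Apr/2024:14:31:39
3. Calculate duration: 07/Apr/2024:14:31:39 - 07/Apr/2024:14:07:00 = 1479 seconds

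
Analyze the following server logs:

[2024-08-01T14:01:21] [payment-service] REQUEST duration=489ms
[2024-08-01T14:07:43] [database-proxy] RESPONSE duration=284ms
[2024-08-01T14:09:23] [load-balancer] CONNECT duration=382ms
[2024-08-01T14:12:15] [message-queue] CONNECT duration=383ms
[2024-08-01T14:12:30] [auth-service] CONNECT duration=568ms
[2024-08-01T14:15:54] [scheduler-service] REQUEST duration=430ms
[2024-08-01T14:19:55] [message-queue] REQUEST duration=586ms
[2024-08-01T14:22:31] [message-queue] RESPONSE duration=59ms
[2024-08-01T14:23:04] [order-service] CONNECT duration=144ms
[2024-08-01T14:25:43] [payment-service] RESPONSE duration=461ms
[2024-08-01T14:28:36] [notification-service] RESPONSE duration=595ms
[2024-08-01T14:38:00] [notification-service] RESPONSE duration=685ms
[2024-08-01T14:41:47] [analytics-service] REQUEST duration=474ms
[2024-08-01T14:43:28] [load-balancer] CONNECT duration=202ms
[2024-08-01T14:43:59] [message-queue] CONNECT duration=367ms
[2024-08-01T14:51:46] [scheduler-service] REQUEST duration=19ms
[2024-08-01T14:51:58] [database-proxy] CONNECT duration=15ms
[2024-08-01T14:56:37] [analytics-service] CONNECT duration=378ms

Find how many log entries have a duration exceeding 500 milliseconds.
4

To count timeouts:

1. Threshold: 500ms
2. Extract duration from each log entry
3. Count entries where duration > 500
4. Timeout count: 4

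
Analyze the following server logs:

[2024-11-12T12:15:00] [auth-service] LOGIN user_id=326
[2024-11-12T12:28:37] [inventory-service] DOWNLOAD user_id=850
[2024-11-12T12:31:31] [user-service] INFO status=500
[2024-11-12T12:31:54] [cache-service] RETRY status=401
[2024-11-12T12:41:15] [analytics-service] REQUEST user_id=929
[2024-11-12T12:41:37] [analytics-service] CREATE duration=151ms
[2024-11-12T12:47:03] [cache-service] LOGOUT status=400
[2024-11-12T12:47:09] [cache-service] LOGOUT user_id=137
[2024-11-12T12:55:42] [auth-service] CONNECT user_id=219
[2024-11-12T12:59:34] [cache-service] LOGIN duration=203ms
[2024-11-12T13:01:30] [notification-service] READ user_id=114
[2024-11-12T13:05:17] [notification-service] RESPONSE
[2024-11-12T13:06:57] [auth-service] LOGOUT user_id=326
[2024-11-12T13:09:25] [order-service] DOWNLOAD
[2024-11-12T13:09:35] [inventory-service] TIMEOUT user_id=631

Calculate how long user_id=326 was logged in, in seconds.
3117

To calculate session duration:

1. Find LOGIN event for user_id=326: 2024-11-12T12:15:00
2. Find LOGOUT event for user_id=326: 2024-11-12T13:06:57
3. Session duration: 2024-11-12T13:06:57 - 2024-11-12T12:15:00 = 3117 seconds (51 minutes)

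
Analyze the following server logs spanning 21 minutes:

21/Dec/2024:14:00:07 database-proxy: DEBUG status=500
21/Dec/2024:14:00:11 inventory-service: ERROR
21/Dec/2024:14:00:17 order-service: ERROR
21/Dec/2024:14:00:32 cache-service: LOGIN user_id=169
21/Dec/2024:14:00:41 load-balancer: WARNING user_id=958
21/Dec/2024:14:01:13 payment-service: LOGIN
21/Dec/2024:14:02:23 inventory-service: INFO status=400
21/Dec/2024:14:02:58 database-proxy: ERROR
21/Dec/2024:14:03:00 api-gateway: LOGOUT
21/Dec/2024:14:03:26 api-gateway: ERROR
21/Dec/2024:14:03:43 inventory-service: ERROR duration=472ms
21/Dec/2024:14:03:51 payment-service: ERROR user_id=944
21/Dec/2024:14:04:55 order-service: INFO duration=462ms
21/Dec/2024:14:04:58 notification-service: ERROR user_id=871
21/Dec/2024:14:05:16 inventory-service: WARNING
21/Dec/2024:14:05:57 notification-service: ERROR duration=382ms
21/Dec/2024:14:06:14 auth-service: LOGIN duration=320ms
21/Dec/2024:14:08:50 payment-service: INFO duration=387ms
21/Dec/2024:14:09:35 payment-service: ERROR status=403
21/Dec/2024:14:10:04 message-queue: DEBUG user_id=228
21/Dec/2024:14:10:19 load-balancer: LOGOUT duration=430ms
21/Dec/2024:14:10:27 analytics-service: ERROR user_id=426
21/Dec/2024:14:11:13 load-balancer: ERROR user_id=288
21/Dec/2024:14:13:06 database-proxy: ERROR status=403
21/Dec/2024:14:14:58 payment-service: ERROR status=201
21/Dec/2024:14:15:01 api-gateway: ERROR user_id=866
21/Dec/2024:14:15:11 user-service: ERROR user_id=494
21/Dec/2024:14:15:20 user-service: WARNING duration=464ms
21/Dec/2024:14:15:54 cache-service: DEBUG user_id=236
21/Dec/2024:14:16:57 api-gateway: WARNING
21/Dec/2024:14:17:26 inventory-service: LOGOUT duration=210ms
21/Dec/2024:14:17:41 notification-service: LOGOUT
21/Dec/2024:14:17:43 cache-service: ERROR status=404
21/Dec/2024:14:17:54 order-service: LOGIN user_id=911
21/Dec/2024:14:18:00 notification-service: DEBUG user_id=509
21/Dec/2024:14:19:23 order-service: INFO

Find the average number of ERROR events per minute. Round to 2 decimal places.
0.76

To calculate the rate:

1. Count total ERROR events: 16
2. Total time period: 21 minutes
3. Rate = 16 / 21 = 0.76 events per minute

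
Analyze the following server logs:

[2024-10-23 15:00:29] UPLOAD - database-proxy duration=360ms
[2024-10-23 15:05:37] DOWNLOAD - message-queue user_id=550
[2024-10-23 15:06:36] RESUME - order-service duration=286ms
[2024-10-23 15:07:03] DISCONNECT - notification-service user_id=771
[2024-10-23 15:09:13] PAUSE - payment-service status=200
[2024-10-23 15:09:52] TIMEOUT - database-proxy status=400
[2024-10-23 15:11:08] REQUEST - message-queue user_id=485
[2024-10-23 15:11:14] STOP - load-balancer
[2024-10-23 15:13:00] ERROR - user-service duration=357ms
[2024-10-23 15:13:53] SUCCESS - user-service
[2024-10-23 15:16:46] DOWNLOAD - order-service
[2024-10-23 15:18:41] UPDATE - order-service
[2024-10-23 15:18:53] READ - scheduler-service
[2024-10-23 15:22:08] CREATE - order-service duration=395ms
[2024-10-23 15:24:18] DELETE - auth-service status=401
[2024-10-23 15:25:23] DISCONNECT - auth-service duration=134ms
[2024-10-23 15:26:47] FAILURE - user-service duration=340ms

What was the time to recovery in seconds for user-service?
53

To calculate recovery time:

1. Find ERROR event for user-service: 2024-10-23 15:13:00
2. Find next SUCCESS event for user-service: 2024-10-23 15:13:53
3. Recovery time: 2024-10-23 15:13:53 - 2024-10-23 15:13:00 = 53 seconds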